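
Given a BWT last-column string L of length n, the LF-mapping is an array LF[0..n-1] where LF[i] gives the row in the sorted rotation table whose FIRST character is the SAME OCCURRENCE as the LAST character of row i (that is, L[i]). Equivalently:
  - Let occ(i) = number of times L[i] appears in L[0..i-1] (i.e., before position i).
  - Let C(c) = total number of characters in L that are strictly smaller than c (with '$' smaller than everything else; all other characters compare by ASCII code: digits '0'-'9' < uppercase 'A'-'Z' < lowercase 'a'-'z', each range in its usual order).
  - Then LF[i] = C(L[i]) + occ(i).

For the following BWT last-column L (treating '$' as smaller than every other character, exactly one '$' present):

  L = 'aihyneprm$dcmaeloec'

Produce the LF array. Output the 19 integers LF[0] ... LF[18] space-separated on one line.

Char counts: '$':1, 'a':2, 'c':2, 'd':1, 'e':3, 'h':1, 'i':1, 'l':1, 'm':2, 'n':1, 'o':1, 'p':1, 'r':1, 'y':1
C (first-col start): C('$')=0, C('a')=1, C('c')=3, C('d')=5, C('e')=6, C('h')=9, C('i')=10, C('l')=11, C('m')=12, C('n')=14, C('o')=15, C('p')=16, C('r')=17, C('y')=18
L[0]='a': occ=0, LF[0]=C('a')+0=1+0=1
L[1]='i': occ=0, LF[1]=C('i')+0=10+0=10
L[2]='h': occ=0, LF[2]=C('h')+0=9+0=9
L[3]='y': occ=0, LF[3]=C('y')+0=18+0=18
L[4]='n': occ=0, LF[4]=C('n')+0=14+0=14
L[5]='e': occ=0, LF[5]=C('e')+0=6+0=6
L[6]='p': occ=0, LF[6]=C('p')+0=16+0=16
L[7]='r': occ=0, LF[7]=C('r')+0=17+0=17
L[8]='m': occ=0, LF[8]=C('m')+0=12+0=12
L[9]='$': occ=0, LF[9]=C('$')+0=0+0=0
L[10]='d': occ=0, LF[10]=C('d')+0=5+0=5
L[11]='c': occ=0, LF[11]=C('c')+0=3+0=3
L[12]='m': occ=1, LF[12]=C('m')+1=12+1=13
L[13]='a': occ=1, LF[13]=C('a')+1=1+1=2
L[14]='e': occ=1, LF[14]=C('e')+1=6+1=7
L[15]='l': occ=0, LF[15]=C('l')+0=11+0=11
L[16]='o': occ=0, LF[16]=C('o')+0=15+0=15
L[17]='e': occ=2, LF[17]=C('e')+2=6+2=8
L[18]='c': occ=1, LF[18]=C('c')+1=3+1=4

Answer: 1 10 9 18 14 6 16 17 12 0 5 3 13 2 7 11 15 8 4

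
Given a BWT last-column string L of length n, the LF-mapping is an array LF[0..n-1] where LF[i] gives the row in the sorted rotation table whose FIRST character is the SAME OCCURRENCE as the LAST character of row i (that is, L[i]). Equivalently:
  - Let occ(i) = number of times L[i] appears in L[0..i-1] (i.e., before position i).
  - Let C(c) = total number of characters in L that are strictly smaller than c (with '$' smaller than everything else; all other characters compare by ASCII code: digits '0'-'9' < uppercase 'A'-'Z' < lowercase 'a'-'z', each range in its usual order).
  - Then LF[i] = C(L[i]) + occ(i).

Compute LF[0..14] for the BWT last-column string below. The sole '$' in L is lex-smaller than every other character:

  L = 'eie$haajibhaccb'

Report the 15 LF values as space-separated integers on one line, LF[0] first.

Answer: 8 12 9 0 10 1 2 14 13 4 11 3 6 7 5

Derivation:
Char counts: '$':1, 'a':3, 'b':2, 'c':2, 'e':2, 'h':2, 'i':2, 'j':1
C (first-col start): C('$')=0, C('a')=1, C('b')=4, C('c')=6, C('e')=8, C('h')=10, C('i')=12, C('j')=14
L[0]='e': occ=0, LF[0]=C('e')+0=8+0=8
L[1]='i': occ=0, LF[1]=C('i')+0=12+0=12
L[2]='e': occ=1, LF[2]=C('e')+1=8+1=9
L[3]='$': occ=0, LF[3]=C('$')+0=0+0=0
L[4]='h': occ=0, LF[4]=C('h')+0=10+0=10
L[5]='a': occ=0, LF[5]=C('a')+0=1+0=1
L[6]='a': occ=1, LF[6]=C('a')+1=1+1=2
L[7]='j': occ=0, LF[7]=C('j')+0=14+0=14
L[8]='i': occ=1, LF[8]=C('i')+1=12+1=13
L[9]='b': occ=0, LF[9]=C('b')+0=4+0=4
L[10]='h': occ=1, LF[10]=C('h')+1=10+1=11
L[11]='a': occ=2, LF[11]=C('a')+2=1+2=3
L[12]='c': occ=0, LF[12]=C('c')+0=6+0=6
L[13]='c': occ=1, LF[13]=C('c')+1=6+1=7
L[14]='b': occ=1, LF[14]=C('b')+1=4+1=5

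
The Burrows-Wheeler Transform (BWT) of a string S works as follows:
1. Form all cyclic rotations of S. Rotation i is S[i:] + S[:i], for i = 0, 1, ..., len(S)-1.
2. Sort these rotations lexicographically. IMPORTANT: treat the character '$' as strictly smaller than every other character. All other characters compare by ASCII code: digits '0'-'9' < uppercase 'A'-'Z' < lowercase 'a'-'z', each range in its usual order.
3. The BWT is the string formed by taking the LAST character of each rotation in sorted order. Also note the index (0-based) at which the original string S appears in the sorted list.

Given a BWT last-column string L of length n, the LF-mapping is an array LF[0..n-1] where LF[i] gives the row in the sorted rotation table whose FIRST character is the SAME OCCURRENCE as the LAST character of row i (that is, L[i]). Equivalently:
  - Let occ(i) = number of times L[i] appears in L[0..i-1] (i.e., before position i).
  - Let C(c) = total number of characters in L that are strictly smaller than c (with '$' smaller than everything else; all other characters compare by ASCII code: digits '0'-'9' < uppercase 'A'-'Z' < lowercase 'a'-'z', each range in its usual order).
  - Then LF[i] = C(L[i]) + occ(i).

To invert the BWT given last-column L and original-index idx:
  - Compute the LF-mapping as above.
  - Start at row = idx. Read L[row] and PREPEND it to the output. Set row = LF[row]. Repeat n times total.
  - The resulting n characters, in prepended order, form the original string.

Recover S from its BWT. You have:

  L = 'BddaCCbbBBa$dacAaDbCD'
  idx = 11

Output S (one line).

Answer: aaBDcbCCBDdaabdAbCdB$

Derivation:
LF mapping: 2 18 19 10 5 6 14 15 3 4 11 0 20 12 17 1 13 8 16 7 9
Walk LF starting at row 11, prepending L[row]:
  step 1: row=11, L[11]='$', prepend. Next row=LF[11]=0
  step 2: row=0, L[0]='B', prepend. Next row=LF[0]=2
  step 3: row=2, L[2]='d', prepend. Next row=LF[2]=19
  step 4: row=19, L[19]='C', prepend. Next row=LF[19]=7
  step 5: row=7, L[7]='b', prepend. Next row=LF[7]=15
  step 6: row=15, L[15]='A', prepend. Next row=LF[15]=1
  step 7: row=1, L[1]='d', prepend. Next row=LF[1]=18
  step 8: row=18, L[18]='b', prepend. Next row=LF[18]=16
  step 9: row=16, L[16]='a', prepend. Next row=LF[16]=13
  step 10: row=13, L[13]='a', prepend. Next row=LF[13]=12
  step 11: row=12, L[12]='d', prepend. Next row=LF[12]=20
  step 12: row=20, L[20]='D', prepend. Next row=LF[20]=9
  step 13: row=9, L[9]='B', prepend. Next row=LF[9]=4
  step 14: row=4, L[4]='C', prepend. Next row=LF[4]=5
  step 15: row=5, L[5]='C', prepend. Next row=LF[5]=6
  step 16: row=6, L[6]='b', prepend. Next row=LF[6]=14
  step 17: row=14, L[14]='c', prepend. Next row=LF[14]=17
  step 18: row=17, L[17]='D', prepend. Next row=LF[17]=8
  step 19: row=8, L[8]='B', prepend. Next row=LF[8]=3
  step 20: row=3, L[3]='a', prepend. Next row=LF[3]=10
  step 21: row=10, L[10]='a', prepend. Next row=LF[10]=11
Reversed output: aaBDcbCCBDdaabdAbCdB$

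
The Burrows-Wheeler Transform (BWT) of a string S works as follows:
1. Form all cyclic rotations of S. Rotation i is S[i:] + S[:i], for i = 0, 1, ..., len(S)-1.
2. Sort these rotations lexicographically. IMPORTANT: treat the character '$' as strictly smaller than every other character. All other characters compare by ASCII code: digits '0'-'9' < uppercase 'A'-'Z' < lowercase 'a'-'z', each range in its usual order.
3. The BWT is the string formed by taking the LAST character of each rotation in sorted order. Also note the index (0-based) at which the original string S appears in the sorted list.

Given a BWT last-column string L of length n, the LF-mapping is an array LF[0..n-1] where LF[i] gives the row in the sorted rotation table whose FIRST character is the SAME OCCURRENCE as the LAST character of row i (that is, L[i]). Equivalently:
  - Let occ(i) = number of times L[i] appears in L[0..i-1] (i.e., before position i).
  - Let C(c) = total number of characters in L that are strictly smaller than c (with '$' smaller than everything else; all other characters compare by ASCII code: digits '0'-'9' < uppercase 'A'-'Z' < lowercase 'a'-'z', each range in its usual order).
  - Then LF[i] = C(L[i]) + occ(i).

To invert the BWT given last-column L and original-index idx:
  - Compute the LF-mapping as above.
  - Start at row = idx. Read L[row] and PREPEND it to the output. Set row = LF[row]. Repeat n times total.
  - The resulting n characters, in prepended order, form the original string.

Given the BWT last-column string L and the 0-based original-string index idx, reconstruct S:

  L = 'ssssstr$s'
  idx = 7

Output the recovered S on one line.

Answer: stssrsss$

Derivation:
LF mapping: 2 3 4 5 6 8 1 0 7
Walk LF starting at row 7, prepending L[row]:
  step 1: row=7, L[7]='$', prepend. Next row=LF[7]=0
  step 2: row=0, L[0]='s', prepend. Next row=LF[0]=2
  step 3: row=2, L[2]='s', prepend. Next row=LF[2]=4
  step 4: row=4, L[4]='s', prepend. Next row=LF[4]=6
  step 5: row=6, L[6]='r', prepend. Next row=LF[6]=1
  step 6: row=1, L[1]='s', prepend. Next row=LF[1]=3
  step 7: row=3, L[3]='s', prepend. Next row=LF[3]=5
  step 8: row=5, L[5]='t', prepend. Next row=LF[5]=8
  step 9: row=8, L[8]='s', prepend. Next row=LF[8]=7
Reversed output: stssrsss$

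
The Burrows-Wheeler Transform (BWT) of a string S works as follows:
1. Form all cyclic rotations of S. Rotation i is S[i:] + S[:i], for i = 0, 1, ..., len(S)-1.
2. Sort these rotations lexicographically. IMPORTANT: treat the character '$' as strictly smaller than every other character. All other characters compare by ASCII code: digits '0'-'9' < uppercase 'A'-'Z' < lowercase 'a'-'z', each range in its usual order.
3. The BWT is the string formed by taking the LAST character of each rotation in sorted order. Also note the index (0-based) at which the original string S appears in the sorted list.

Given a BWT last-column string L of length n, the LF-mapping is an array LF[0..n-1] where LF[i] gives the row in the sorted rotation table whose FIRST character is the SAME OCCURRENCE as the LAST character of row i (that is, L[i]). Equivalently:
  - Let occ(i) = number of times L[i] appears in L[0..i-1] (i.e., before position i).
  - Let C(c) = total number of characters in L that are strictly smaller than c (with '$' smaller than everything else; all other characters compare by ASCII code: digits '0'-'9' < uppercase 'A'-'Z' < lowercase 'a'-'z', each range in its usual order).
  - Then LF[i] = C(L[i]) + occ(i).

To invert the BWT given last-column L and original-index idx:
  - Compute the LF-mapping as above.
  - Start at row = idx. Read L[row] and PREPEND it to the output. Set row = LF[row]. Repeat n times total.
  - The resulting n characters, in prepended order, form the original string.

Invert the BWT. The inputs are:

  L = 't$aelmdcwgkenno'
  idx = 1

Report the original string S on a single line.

LF mapping: 13 0 1 4 8 9 3 2 14 6 7 5 10 11 12
Walk LF starting at row 1, prepending L[row]:
  step 1: row=1, L[1]='$', prepend. Next row=LF[1]=0
  step 2: row=0, L[0]='t', prepend. Next row=LF[0]=13
  step 3: row=13, L[13]='n', prepend. Next row=LF[13]=11
  step 4: row=11, L[11]='e', prepend. Next row=LF[11]=5
  step 5: row=5, L[5]='m', prepend. Next row=LF[5]=9
  step 6: row=9, L[9]='g', prepend. Next row=LF[9]=6
  step 7: row=6, L[6]='d', prepend. Next row=LF[6]=3
  step 8: row=3, L[3]='e', prepend. Next row=LF[3]=4
  step 9: row=4, L[4]='l', prepend. Next row=LF[4]=8
  step 10: row=8, L[8]='w', prepend. Next row=LF[8]=14
  step 11: row=14, L[14]='o', prepend. Next row=LF[14]=12
  step 12: row=12, L[12]='n', prepend. Next row=LF[12]=10
  step 13: row=10, L[10]='k', prepend. Next row=LF[10]=7
  step 14: row=7, L[7]='c', prepend. Next row=LF[7]=2
  step 15: row=2, L[2]='a', prepend. Next row=LF[2]=1
Reversed output: acknowledgment$

Answer: acknowledgment$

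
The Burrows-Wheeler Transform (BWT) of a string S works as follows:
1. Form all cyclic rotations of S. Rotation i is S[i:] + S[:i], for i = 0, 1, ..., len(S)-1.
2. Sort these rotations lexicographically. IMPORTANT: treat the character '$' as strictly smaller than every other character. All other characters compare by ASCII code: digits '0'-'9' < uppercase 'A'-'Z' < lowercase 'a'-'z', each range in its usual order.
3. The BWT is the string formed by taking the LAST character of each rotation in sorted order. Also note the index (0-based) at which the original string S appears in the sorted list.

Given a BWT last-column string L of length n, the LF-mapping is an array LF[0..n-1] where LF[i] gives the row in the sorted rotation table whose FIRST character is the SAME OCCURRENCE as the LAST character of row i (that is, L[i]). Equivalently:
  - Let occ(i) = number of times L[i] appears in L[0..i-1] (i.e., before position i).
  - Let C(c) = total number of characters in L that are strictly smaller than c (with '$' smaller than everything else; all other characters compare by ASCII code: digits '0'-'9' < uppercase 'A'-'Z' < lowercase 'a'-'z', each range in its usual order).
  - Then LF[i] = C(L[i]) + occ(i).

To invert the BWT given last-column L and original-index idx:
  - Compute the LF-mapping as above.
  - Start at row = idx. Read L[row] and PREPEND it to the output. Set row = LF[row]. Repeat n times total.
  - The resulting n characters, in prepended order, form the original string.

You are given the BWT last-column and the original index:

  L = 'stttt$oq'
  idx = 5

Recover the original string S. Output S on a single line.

Answer: tqttots$

Derivation:
LF mapping: 3 4 5 6 7 0 1 2
Walk LF starting at row 5, prepending L[row]:
  step 1: row=5, L[5]='$', prepend. Next row=LF[5]=0
  step 2: row=0, L[0]='s', prepend. Next row=LF[0]=3
  step 3: row=3, L[3]='t', prepend. Next row=LF[3]=6
  step 4: row=6, L[6]='o', prepend. Next row=LF[6]=1
  step 5: row=1, L[1]='t', prepend. Next row=LF[1]=4
  step 6: row=4, L[4]='t', prepend. Next row=LF[4]=7
  step 7: row=7, L[7]='q', prepend. Next row=LF[7]=2
  step 8: row=2, L[2]='t', prepend. Next row=LF[2]=5
Reversed output: tqttots$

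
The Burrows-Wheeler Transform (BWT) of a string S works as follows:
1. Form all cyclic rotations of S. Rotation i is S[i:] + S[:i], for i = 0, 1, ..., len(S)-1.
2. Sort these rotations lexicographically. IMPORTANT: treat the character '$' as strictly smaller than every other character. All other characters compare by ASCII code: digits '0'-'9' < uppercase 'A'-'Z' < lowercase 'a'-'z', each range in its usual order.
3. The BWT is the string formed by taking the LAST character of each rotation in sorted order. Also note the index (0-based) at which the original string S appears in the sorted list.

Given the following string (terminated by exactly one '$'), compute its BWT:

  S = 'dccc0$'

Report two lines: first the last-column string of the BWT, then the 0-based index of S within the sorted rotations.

All 6 rotations (rotation i = S[i:]+S[:i]):
  rot[0] = dccc0$
  rot[1] = ccc0$d
  rot[2] = cc0$dc
  rot[3] = c0$dcc
  rot[4] = 0$dccc
  rot[5] = $dccc0
Sorted (with $ < everything):
  sorted[0] = $dccc0  (last char: '0')
  sorted[1] = 0$dccc  (last char: 'c')
  sorted[2] = c0$dcc  (last char: 'c')
  sorted[3] = cc0$dc  (last char: 'c')
  sorted[4] = ccc0$d  (last char: 'd')
  sorted[5] = dccc0$  (last char: '$')
Last column: 0cccd$
Original string S is at sorted index 5

Answer: 0cccd$
5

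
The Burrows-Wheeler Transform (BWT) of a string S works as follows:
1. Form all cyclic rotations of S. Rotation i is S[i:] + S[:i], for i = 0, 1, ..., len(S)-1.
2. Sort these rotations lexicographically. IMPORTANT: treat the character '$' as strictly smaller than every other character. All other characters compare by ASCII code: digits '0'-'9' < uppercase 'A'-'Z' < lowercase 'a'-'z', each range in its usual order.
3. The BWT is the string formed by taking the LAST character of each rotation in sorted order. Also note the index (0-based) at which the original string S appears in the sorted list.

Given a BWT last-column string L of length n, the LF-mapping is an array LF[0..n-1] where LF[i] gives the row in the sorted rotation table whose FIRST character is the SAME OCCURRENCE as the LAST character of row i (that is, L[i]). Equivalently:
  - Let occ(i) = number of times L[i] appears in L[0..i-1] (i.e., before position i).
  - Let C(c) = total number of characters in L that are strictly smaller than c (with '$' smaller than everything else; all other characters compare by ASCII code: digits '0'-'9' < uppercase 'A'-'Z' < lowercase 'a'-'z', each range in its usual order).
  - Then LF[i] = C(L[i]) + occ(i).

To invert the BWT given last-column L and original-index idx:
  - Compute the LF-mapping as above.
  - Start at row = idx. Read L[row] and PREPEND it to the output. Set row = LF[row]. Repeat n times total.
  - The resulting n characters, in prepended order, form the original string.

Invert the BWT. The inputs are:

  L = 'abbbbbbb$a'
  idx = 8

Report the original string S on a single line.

LF mapping: 1 3 4 5 6 7 8 9 0 2
Walk LF starting at row 8, prepending L[row]:
  step 1: row=8, L[8]='$', prepend. Next row=LF[8]=0
  step 2: row=0, L[0]='a', prepend. Next row=LF[0]=1
  step 3: row=1, L[1]='b', prepend. Next row=LF[1]=3
  step 4: row=3, L[3]='b', prepend. Next row=LF[3]=5
  step 5: row=5, L[5]='b', prepend. Next row=LF[5]=7
  step 6: row=7, L[7]='b', prepend. Next row=LF[7]=9
  step 7: row=9, L[9]='a', prepend. Next row=LF[9]=2
  step 8: row=2, L[2]='b', prepend. Next row=LF[2]=4
  step 9: row=4, L[4]='b', prepend. Next row=LF[4]=6
  step 10: row=6, L[6]='b', prepend. Next row=LF[6]=8
Reversed output: bbbabbbba$

Answer: bbbabbbba$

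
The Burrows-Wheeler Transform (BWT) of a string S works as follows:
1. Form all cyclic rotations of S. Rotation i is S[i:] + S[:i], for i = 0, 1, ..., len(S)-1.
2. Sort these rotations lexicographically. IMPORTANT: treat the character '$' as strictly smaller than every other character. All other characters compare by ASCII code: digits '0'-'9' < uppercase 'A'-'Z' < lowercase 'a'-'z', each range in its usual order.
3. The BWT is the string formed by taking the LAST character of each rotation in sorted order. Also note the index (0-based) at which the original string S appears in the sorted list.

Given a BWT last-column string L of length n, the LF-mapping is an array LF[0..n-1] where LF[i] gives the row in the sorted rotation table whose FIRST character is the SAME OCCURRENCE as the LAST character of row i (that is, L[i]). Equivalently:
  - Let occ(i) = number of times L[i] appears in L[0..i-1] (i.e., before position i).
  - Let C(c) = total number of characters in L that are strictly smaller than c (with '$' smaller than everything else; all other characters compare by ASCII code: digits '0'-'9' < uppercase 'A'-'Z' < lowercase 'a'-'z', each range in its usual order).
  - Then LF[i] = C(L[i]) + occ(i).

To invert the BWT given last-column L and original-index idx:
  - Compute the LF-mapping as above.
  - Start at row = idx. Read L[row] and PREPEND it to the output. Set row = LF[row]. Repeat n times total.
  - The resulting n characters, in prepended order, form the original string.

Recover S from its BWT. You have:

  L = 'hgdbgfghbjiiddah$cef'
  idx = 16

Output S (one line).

Answer: hhdgdgcifjfdbbeigah$

Derivation:
LF mapping: 14 11 5 2 12 9 13 15 3 19 17 18 6 7 1 16 0 4 8 10
Walk LF starting at row 16, prepending L[row]:
  step 1: row=16, L[16]='$', prepend. Next row=LF[16]=0
  step 2: row=0, L[0]='h', prepend. Next row=LF[0]=14
  step 3: row=14, L[14]='a', prepend. Next row=LF[14]=1
  step 4: row=1, L[1]='g', prepend. Next row=LF[1]=11
  step 5: row=11, L[11]='i', prepend. Next row=LF[11]=18
  step 6: row=18, L[18]='e', prepend. Next row=LF[18]=8
  step 7: row=8, L[8]='b', prepend. Next row=LF[8]=3
  step 8: row=3, L[3]='b', prepend. Next row=LF[3]=2
  step 9: row=2, L[2]='d', prepend. Next row=LF[2]=5
  step 10: row=5, L[5]='f', prepend. Next row=LF[5]=9
  step 11: row=9, L[9]='j', prepend. Next row=LF[9]=19
  step 12: row=19, L[19]='f', prepend. Next row=LF[19]=10
  step 13: row=10, L[10]='i', prepend. Next row=LF[10]=17
  step 14: row=17, L[17]='c', prepend. Next row=LF[17]=4
  step 15: row=4, L[4]='g', prepend. Next row=LF[4]=12
  step 16: row=12, L[12]='d', prepend. Next row=LF[12]=6
  step 17: row=6, L[6]='g', prepend. Next row=LF[6]=13
  step 18: row=13, L[13]='d', prepend. Next row=LF[13]=7
  step 19: row=7, L[7]='h', prepend. Next row=LF[7]=15
  step 20: row=15, L[15]='h', prepend. Next row=LF[15]=16
Reversed output: hhdgdgcifjfdbbeigah$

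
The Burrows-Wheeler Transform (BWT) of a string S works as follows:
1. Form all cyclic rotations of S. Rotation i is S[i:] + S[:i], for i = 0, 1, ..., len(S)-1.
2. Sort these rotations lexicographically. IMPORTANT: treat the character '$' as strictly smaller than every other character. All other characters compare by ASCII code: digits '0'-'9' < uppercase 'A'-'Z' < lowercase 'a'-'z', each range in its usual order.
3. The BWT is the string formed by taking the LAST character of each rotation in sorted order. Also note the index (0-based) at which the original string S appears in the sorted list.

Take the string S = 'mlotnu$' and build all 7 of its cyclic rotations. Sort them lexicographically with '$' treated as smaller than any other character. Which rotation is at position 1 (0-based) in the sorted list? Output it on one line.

Answer: lotnu$m

Derivation:
All 7 rotations (rotation i = S[i:]+S[:i]):
  rot[0] = mlotnu$
  rot[1] = lotnu$m
  rot[2] = otnu$ml
  rot[3] = tnu$mlo
  rot[4] = nu$mlot
  rot[5] = u$mlotn
  rot[6] = $mlotnu
Sorted (with $ < everything):
  sorted[0] = $mlotnu
  sorted[1] = lotnu$m
  sorted[2] = mlotnu$
  sorted[3] = nu$mlot
  sorted[4] = otnu$ml
  sorted[5] = tnu$mlo
  sorted[6] = u$mlotn
sorted[1] = lotnu$m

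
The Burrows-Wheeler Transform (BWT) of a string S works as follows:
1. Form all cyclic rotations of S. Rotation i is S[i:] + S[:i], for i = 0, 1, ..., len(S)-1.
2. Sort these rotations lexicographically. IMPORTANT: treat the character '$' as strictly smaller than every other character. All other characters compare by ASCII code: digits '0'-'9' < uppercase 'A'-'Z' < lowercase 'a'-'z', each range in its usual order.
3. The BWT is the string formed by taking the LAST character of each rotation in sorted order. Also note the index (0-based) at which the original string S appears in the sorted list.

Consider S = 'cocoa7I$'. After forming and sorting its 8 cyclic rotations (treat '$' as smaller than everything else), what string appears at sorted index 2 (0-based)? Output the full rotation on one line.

Answer: I$cocoa7

Derivation:
All 8 rotations (rotation i = S[i:]+S[:i]):
  rot[0] = cocoa7I$
  rot[1] = ocoa7I$c
  rot[2] = coa7I$co
  rot[3] = oa7I$coc
  rot[4] = a7I$coco
  rot[5] = 7I$cocoa
  rot[6] = I$cocoa7
  rot[7] = $cocoa7I
Sorted (with $ < everything):
  sorted[0] = $cocoa7I
  sorted[1] = 7I$cocoa
  sorted[2] = I$cocoa7
  sorted[3] = a7I$coco
  sorted[4] = coa7I$co
  sorted[5] = cocoa7I$
  sorted[6] = oa7I$coc
  sorted[7] = ocoa7I$c
sorted[2] = I$cocoa7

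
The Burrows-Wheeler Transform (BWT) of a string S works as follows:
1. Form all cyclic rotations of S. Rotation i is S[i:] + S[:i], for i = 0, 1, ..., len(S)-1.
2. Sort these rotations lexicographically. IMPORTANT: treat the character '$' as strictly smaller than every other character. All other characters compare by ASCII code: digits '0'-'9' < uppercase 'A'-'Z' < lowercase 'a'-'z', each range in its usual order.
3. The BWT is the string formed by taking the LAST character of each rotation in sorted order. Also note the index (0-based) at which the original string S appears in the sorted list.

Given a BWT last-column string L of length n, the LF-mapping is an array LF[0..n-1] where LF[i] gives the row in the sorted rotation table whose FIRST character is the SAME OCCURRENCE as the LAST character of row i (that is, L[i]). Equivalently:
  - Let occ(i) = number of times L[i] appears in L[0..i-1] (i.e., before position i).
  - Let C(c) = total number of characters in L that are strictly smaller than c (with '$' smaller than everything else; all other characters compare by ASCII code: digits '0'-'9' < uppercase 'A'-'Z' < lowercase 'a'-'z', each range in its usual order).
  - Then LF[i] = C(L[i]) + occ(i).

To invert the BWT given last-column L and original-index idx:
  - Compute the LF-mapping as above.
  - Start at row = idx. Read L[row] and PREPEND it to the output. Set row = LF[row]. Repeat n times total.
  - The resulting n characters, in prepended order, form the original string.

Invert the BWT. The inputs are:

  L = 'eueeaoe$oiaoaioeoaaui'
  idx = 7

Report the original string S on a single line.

LF mapping: 6 19 7 8 1 14 9 0 15 11 2 16 3 12 17 10 18 4 5 20 13
Walk LF starting at row 7, prepending L[row]:
  step 1: row=7, L[7]='$', prepend. Next row=LF[7]=0
  step 2: row=0, L[0]='e', prepend. Next row=LF[0]=6
  step 3: row=6, L[6]='e', prepend. Next row=LF[6]=9
  step 4: row=9, L[9]='i', prepend. Next row=LF[9]=11
  step 5: row=11, L[11]='o', prepend. Next row=LF[11]=16
  step 6: row=16, L[16]='o', prepend. Next row=LF[16]=18
  step 7: row=18, L[18]='a', prepend. Next row=LF[18]=5
  step 8: row=5, L[5]='o', prepend. Next row=LF[5]=14
  step 9: row=14, L[14]='o', prepend. Next row=LF[14]=17
  step 10: row=17, L[17]='a', prepend. Next row=LF[17]=4
  step 11: row=4, L[4]='a', prepend. Next row=LF[4]=1
  step 12: row=1, L[1]='u', prepend. Next row=LF[1]=19
  step 13: row=19, L[19]='u', prepend. Next row=LF[19]=20
  step 14: row=20, L[20]='i', prepend. Next row=LF[20]=13
  step 15: row=13, L[13]='i', prepend. Next row=LF[13]=12
  step 16: row=12, L[12]='a', prepend. Next row=LF[12]=3
  step 17: row=3, L[3]='e', prepend. Next row=LF[3]=8
  step 18: row=8, L[8]='o', prepend. Next row=LF[8]=15
  step 19: row=15, L[15]='e', prepend. Next row=LF[15]=10
  step 20: row=10, L[10]='a', prepend. Next row=LF[10]=2
  step 21: row=2, L[2]='e', prepend. Next row=LF[2]=7
Reversed output: eaeoeaiiuuaaooaooiee$

Answer: eaeoeaiiuuaaooaooiee$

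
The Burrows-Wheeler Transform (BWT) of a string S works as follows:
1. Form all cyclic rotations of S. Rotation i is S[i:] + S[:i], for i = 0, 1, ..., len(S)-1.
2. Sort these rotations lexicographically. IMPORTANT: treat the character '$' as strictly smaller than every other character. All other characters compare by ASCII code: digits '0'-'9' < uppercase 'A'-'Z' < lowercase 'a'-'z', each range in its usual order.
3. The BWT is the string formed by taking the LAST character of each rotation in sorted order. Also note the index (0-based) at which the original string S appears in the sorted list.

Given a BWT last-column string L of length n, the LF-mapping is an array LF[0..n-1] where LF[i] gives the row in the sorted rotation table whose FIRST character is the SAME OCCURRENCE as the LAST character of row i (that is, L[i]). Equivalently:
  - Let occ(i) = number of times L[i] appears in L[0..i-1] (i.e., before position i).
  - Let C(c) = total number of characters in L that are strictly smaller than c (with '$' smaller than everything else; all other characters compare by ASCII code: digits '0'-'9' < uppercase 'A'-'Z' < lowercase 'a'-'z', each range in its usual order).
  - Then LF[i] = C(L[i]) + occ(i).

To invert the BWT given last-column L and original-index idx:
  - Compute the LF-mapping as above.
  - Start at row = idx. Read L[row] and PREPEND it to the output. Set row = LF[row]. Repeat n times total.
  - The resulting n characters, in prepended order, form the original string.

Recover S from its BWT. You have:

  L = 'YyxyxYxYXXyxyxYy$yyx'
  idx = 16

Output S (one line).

LF mapping: 3 13 7 14 8 4 9 5 1 2 15 10 16 11 6 17 0 18 19 12
Walk LF starting at row 16, prepending L[row]:
  step 1: row=16, L[16]='$', prepend. Next row=LF[16]=0
  step 2: row=0, L[0]='Y', prepend. Next row=LF[0]=3
  step 3: row=3, L[3]='y', prepend. Next row=LF[3]=14
  step 4: row=14, L[14]='Y', prepend. Next row=LF[14]=6
  step 5: row=6, L[6]='x', prepend. Next row=LF[6]=9
  step 6: row=9, L[9]='X', prepend. Next row=LF[9]=2
  step 7: row=2, L[2]='x', prepend. Next row=LF[2]=7
  step 8: row=7, L[7]='Y', prepend. Next row=LF[7]=5
  step 9: row=5, L[5]='Y', prepend. Next row=LF[5]=4
  step 10: row=4, L[4]='x', prepend. Next row=LF[4]=8
  step 11: row=8, L[8]='X', prepend. Next row=LF[8]=1
  step 12: row=1, L[1]='y', prepend. Next row=LF[1]=13
  step 13: row=13, L[13]='x', prepend. Next row=LF[13]=11
  step 14: row=11, L[11]='x', prepend. Next row=LF[11]=10
  step 15: row=10, L[10]='y', prepend. Next row=LF[10]=15
  step 16: row=15, L[15]='y', prepend. Next row=LF[15]=17
  step 17: row=17, L[17]='y', prepend. Next row=LF[17]=18
  step 18: row=18, L[18]='y', prepend. Next row=LF[18]=19
  step 19: row=19, L[19]='x', prepend. Next row=LF[19]=12
  step 20: row=12, L[12]='y', prepend. Next row=LF[12]=16
Reversed output: yxyyyyxxyXxYYxXxYyY$

Answer: yxyyyyxxyXxYYxXxYyY$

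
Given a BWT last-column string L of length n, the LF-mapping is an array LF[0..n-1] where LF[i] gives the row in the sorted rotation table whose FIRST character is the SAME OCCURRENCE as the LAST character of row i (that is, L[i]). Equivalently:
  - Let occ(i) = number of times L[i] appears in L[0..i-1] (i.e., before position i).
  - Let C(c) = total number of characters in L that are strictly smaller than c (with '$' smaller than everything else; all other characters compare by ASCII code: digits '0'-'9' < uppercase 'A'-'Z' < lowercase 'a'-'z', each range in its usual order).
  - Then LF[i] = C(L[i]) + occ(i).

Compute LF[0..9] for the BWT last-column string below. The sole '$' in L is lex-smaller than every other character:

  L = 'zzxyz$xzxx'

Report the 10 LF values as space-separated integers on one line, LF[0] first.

Answer: 6 7 1 5 8 0 2 9 3 4

Derivation:
Char counts: '$':1, 'x':4, 'y':1, 'z':4
C (first-col start): C('$')=0, C('x')=1, C('y')=5, C('z')=6
L[0]='z': occ=0, LF[0]=C('z')+0=6+0=6
L[1]='z': occ=1, LF[1]=C('z')+1=6+1=7
L[2]='x': occ=0, LF[2]=C('x')+0=1+0=1
L[3]='y': occ=0, LF[3]=C('y')+0=5+0=5
L[4]='z': occ=2, LF[4]=C('z')+2=6+2=8
L[5]='$': occ=0, LF[5]=C('$')+0=0+0=0
L[6]='x': occ=1, LF[6]=C('x')+1=1+1=2
L[7]='z': occ=3, LF[7]=C('z')+3=6+3=9
L[8]='x': occ=2, LF[8]=C('x')+2=1+2=3
L[9]='x': occ=3, LF[9]=C('x')+3=1+3=4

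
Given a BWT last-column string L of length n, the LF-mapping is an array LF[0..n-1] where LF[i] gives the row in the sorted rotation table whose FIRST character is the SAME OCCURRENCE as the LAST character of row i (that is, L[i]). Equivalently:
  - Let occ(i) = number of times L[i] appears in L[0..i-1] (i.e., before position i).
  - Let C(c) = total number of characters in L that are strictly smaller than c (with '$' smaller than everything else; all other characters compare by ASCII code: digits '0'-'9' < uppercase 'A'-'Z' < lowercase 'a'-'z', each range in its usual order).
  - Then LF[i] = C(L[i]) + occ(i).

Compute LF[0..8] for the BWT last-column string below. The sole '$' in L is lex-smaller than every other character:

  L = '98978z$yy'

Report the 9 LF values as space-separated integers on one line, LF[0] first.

Char counts: '$':1, '7':1, '8':2, '9':2, 'y':2, 'z':1
C (first-col start): C('$')=0, C('7')=1, C('8')=2, C('9')=4, C('y')=6, C('z')=8
L[0]='9': occ=0, LF[0]=C('9')+0=4+0=4
L[1]='8': occ=0, LF[1]=C('8')+0=2+0=2
L[2]='9': occ=1, LF[2]=C('9')+1=4+1=5
L[3]='7': occ=0, LF[3]=C('7')+0=1+0=1
L[4]='8': occ=1, LF[4]=C('8')+1=2+1=3
L[5]='z': occ=0, LF[5]=C('z')+0=8+0=8
L[6]='$': occ=0, LF[6]=C('$')+0=0+0=0
L[7]='y': occ=0, LF[7]=C('y')+0=6+0=6
L[8]='y': occ=1, LF[8]=C('y')+1=6+1=7

Answer: 4 2 5 1 3 8 0 6 7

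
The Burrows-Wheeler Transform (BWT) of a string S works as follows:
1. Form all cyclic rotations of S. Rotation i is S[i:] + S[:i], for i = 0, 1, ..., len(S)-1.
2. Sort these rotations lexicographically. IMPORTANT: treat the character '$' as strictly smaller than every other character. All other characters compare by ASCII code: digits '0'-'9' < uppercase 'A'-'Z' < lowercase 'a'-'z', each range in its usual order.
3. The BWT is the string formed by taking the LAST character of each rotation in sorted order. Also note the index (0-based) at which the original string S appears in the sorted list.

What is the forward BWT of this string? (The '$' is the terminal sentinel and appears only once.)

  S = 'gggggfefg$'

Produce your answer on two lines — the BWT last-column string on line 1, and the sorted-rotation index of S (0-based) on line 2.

All 10 rotations (rotation i = S[i:]+S[:i]):
  rot[0] = gggggfefg$
  rot[1] = ggggfefg$g
  rot[2] = gggfefg$gg
  rot[3] = ggfefg$ggg
  rot[4] = gfefg$gggg
  rot[5] = fefg$ggggg
  rot[6] = efg$gggggf
  rot[7] = fg$gggggfe
  rot[8] = g$gggggfef
  rot[9] = $gggggfefg
Sorted (with $ < everything):
  sorted[0] = $gggggfefg  (last char: 'g')
  sorted[1] = efg$gggggf  (last char: 'f')
  sorted[2] = fefg$ggggg  (last char: 'g')
  sorted[3] = fg$gggggfe  (last char: 'e')
  sorted[4] = g$gggggfef  (last char: 'f')
  sorted[5] = gfefg$gggg  (last char: 'g')
  sorted[6] = ggfefg$ggg  (last char: 'g')
  sorted[7] = gggfefg$gg  (last char: 'g')
  sorted[8] = ggggfefg$g  (last char: 'g')
  sorted[9] = gggggfefg$  (last char: '$')
Last column: gfgefgggg$
Original string S is at sorted index 9

Answer: gfgefgggg$
9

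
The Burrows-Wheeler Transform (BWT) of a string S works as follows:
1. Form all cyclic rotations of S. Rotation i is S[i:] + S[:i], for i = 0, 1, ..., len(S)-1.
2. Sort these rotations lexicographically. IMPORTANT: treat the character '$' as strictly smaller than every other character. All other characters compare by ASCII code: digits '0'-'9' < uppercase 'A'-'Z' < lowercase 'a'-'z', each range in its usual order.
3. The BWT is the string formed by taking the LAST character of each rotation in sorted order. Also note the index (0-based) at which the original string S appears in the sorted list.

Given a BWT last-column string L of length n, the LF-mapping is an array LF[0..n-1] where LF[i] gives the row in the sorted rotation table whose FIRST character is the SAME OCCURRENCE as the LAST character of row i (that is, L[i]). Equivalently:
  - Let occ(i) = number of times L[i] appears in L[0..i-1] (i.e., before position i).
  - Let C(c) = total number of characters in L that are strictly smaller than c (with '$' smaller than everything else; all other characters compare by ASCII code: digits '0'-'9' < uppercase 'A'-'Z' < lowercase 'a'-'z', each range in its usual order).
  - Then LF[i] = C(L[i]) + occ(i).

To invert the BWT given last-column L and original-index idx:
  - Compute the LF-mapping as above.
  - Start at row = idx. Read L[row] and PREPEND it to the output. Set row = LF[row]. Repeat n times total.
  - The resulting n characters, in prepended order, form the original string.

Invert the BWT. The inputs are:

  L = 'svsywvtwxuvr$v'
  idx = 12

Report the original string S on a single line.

LF mapping: 2 6 3 13 10 7 4 11 12 5 8 1 0 9
Walk LF starting at row 12, prepending L[row]:
  step 1: row=12, L[12]='$', prepend. Next row=LF[12]=0
  step 2: row=0, L[0]='s', prepend. Next row=LF[0]=2
  step 3: row=2, L[2]='s', prepend. Next row=LF[2]=3
  step 4: row=3, L[3]='y', prepend. Next row=LF[3]=13
  step 5: row=13, L[13]='v', prepend. Next row=LF[13]=9
  step 6: row=9, L[9]='u', prepend. Next row=LF[9]=5
  step 7: row=5, L[5]='v', prepend. Next row=LF[5]=7
  step 8: row=7, L[7]='w', prepend. Next row=LF[7]=11
  step 9: row=11, L[11]='r', prepend. Next row=LF[11]=1
  step 10: row=1, L[1]='v', prepend. Next row=LF[1]=6
  step 11: row=6, L[6]='t', prepend. Next row=LF[6]=4
  step 12: row=4, L[4]='w', prepend. Next row=LF[4]=10
  step 13: row=10, L[10]='v', prepend. Next row=LF[10]=8
  step 14: row=8, L[8]='x', prepend. Next row=LF[8]=12
Reversed output: xvwtvrwvuvyss$

Answer: xvwtvrwvuvyss$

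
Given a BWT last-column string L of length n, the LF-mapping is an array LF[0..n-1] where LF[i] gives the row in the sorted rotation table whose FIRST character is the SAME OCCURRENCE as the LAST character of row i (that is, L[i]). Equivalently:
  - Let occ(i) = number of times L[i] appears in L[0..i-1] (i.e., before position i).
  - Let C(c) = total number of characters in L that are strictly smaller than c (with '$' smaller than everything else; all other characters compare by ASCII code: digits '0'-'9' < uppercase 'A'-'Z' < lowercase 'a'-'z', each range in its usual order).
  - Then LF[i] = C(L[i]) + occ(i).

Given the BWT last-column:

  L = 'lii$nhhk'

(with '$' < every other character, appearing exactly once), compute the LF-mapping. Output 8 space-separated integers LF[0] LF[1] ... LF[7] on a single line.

Answer: 6 3 4 0 7 1 2 5

Derivation:
Char counts: '$':1, 'h':2, 'i':2, 'k':1, 'l':1, 'n':1
C (first-col start): C('$')=0, C('h')=1, C('i')=3, C('k')=5, C('l')=6, C('n')=7
L[0]='l': occ=0, LF[0]=C('l')+0=6+0=6
L[1]='i': occ=0, LF[1]=C('i')+0=3+0=3
L[2]='i': occ=1, LF[2]=C('i')+1=3+1=4
L[3]='$': occ=0, LF[3]=C('$')+0=0+0=0
L[4]='n': occ=0, LF[4]=C('n')+0=7+0=7
L[5]='h': occ=0, LF[5]=C('h')+0=1+0=1
L[6]='h': occ=1, LF[6]=C('h')+1=1+1=2
L[7]='k': occ=0, LF[7]=C('k')+0=5+0=5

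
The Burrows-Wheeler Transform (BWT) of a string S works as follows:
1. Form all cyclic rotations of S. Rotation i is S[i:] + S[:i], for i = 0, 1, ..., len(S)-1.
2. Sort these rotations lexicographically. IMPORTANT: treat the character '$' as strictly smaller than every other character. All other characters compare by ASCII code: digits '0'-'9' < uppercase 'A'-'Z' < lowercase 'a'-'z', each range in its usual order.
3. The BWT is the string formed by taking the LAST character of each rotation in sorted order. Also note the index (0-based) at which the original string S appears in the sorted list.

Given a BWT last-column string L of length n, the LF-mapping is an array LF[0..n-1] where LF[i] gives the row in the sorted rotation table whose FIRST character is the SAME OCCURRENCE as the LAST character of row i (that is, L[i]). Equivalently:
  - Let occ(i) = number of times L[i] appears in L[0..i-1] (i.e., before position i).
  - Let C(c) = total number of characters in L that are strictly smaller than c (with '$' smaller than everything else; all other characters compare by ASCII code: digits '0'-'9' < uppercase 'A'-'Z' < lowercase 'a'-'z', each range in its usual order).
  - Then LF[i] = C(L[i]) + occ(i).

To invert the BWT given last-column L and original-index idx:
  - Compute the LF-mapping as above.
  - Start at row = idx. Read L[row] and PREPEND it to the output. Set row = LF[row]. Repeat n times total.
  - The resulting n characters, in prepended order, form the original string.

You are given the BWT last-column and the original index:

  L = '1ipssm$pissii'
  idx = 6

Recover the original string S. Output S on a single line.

LF mapping: 1 2 7 9 10 6 0 8 3 11 12 4 5
Walk LF starting at row 6, prepending L[row]:
  step 1: row=6, L[6]='$', prepend. Next row=LF[6]=0
  step 2: row=0, L[0]='1', prepend. Next row=LF[0]=1
  step 3: row=1, L[1]='i', prepend. Next row=LF[1]=2
  step 4: row=2, L[2]='p', prepend. Next row=LF[2]=7
  step 5: row=7, L[7]='p', prepend. Next row=LF[7]=8
  step 6: row=8, L[8]='i', prepend. Next row=LF[8]=3
  step 7: row=3, L[3]='s', prepend. Next row=LF[3]=9
  step 8: row=9, L[9]='s', prepend. Next row=LF[9]=11
  step 9: row=11, L[11]='i', prepend. Next row=LF[11]=4
  step 10: row=4, L[4]='s', prepend. Next row=LF[4]=10
  step 11: row=10, L[10]='s', prepend. Next row=LF[10]=12
  step 12: row=12, L[12]='i', prepend. Next row=LF[12]=5
  step 13: row=5, L[5]='m', prepend. Next row=LF[5]=6
Reversed output: mississippi1$

Answer: mississippi1$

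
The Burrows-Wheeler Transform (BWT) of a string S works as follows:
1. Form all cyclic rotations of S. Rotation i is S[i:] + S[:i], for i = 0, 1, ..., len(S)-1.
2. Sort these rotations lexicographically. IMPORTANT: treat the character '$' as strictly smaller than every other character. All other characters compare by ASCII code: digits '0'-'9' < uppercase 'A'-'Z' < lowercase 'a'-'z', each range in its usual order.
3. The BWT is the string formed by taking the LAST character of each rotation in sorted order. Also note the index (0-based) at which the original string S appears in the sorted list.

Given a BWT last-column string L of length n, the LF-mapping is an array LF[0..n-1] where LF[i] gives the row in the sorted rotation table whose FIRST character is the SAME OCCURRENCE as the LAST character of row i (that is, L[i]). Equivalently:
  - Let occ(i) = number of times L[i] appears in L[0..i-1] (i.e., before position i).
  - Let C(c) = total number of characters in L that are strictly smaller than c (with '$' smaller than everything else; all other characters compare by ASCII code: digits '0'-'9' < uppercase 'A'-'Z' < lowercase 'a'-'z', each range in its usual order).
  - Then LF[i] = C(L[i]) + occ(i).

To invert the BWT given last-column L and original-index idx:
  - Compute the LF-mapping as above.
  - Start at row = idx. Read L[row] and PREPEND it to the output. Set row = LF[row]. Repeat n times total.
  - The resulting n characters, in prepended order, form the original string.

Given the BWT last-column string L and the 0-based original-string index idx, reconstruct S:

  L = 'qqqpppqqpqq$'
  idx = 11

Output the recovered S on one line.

LF mapping: 5 6 7 1 2 3 8 9 4 10 11 0
Walk LF starting at row 11, prepending L[row]:
  step 1: row=11, L[11]='$', prepend. Next row=LF[11]=0
  step 2: row=0, L[0]='q', prepend. Next row=LF[0]=5
  step 3: row=5, L[5]='p', prepend. Next row=LF[5]=3
  step 4: row=3, L[3]='p', prepend. Next row=LF[3]=1
  step 5: row=1, L[1]='q', prepend. Next row=LF[1]=6
  step 6: row=6, L[6]='q', prepend. Next row=LF[6]=8
  step 7: row=8, L[8]='p', prepend. Next row=LF[8]=4
  step 8: row=4, L[4]='p', prepend. Next row=LF[4]=2
  step 9: row=2, L[2]='q', prepend. Next row=LF[2]=7
  step 10: row=7, L[7]='q', prepend. Next row=LF[7]=9
  step 11: row=9, L[9]='q', prepend. Next row=LF[9]=10
  step 12: row=10, L[10]='q', prepend. Next row=LF[10]=11
Reversed output: qqqqppqqppq$

Answer: qqqqppqqppq$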